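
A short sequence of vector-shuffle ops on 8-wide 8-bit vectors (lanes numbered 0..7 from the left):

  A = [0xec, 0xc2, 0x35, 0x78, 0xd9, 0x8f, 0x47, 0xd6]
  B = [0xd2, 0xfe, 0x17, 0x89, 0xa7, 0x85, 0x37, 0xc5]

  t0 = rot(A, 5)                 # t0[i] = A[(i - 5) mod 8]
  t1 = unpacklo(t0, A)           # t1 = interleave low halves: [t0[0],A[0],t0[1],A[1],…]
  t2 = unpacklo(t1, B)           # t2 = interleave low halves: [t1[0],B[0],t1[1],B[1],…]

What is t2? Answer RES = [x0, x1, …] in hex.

RES = [0x78, 0xd2, 0xec, 0xfe, 0xd9, 0x17, 0xc2, 0x89]

t0 = [0x78, 0xd9, 0x8f, 0x47, 0xd6, 0xec, 0xc2, 0x35]
t1 = [0x78, 0xec, 0xd9, 0xc2, 0x8f, 0x35, 0x47, 0x78]
t2 = [0x78, 0xd2, 0xec, 0xfe, 0xd9, 0x17, 0xc2, 0x89]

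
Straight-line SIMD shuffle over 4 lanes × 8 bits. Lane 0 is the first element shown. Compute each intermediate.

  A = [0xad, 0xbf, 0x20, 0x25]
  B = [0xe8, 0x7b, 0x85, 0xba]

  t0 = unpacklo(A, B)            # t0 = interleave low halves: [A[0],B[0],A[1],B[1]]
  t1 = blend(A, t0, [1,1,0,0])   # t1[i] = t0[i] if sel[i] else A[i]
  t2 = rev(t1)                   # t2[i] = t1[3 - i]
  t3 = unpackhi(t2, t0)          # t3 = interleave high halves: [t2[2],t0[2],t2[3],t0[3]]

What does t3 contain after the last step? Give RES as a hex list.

RES = [ 0xe8  0xbf  0xad  0x7b ]

→ t0 |ad|e8|bf|7b|
→ t1 |ad|e8|20|25|
→ t2 |25|20|e8|ad|
→ t3 |e8|bf|ad|7b|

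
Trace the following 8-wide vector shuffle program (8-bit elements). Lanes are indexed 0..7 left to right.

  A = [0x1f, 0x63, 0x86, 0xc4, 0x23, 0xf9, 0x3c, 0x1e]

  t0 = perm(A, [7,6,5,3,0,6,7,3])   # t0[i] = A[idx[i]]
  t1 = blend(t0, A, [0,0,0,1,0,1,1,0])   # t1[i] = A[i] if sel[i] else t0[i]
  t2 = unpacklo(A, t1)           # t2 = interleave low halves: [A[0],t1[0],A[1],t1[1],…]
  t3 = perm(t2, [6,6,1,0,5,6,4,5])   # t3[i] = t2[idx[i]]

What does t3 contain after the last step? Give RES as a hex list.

t0 = [0x1e, 0x3c, 0xf9, 0xc4, 0x1f, 0x3c, 0x1e, 0xc4]
t1 = [0x1e, 0x3c, 0xf9, 0xc4, 0x1f, 0xf9, 0x3c, 0xc4]
t2 = [0x1f, 0x1e, 0x63, 0x3c, 0x86, 0xf9, 0xc4, 0xc4]
t3 = [0xc4, 0xc4, 0x1e, 0x1f, 0xf9, 0xc4, 0x86, 0xf9]

RES = [0xc4, 0xc4, 0x1e, 0x1f, 0xf9, 0xc4, 0x86, 0xf9]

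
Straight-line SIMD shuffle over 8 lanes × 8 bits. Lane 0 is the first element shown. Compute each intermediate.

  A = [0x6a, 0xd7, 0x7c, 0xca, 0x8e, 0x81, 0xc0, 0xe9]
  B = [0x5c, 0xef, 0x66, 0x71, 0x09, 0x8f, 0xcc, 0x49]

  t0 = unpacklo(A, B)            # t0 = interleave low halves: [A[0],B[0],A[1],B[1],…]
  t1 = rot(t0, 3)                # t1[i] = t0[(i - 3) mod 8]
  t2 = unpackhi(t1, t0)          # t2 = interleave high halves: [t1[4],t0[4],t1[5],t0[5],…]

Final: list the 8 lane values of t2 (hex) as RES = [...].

RES = [0x5c, 0x7c, 0xd7, 0x66, 0xef, 0xca, 0x7c, 0x71]

→ t0 |6a|5c|d7|ef|7c|66|ca|71|
→ t1 |66|ca|71|6a|5c|d7|ef|7c|
→ t2 |5c|7c|d7|66|ef|ca|7c|71|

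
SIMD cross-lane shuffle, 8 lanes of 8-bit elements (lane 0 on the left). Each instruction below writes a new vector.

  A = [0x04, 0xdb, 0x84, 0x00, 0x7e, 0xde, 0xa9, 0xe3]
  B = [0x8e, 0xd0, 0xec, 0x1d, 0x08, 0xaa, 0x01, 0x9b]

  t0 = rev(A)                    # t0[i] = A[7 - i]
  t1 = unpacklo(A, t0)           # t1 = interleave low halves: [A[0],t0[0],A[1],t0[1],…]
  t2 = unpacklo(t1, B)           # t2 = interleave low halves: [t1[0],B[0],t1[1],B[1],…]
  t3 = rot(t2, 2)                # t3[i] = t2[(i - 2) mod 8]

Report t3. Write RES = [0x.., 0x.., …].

t0 = [0xe3, 0xa9, 0xde, 0x7e, 0x00, 0x84, 0xdb, 0x04]
t1 = [0x04, 0xe3, 0xdb, 0xa9, 0x84, 0xde, 0x00, 0x7e]
t2 = [0x04, 0x8e, 0xe3, 0xd0, 0xdb, 0xec, 0xa9, 0x1d]
t3 = [0xa9, 0x1d, 0x04, 0x8e, 0xe3, 0xd0, 0xdb, 0xec]

RES = [0xa9, 0x1d, 0x04, 0x8e, 0xe3, 0xd0, 0xdb, 0xec]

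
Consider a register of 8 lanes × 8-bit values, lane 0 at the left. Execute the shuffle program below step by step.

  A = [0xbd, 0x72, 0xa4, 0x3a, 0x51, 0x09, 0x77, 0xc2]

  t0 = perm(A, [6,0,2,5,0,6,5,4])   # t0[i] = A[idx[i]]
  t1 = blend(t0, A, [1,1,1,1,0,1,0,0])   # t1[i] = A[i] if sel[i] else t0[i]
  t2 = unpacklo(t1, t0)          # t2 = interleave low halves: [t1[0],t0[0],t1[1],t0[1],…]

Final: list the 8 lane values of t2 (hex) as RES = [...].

RES = [ 0xbd  0x77  0x72  0xbd  0xa4  0xa4  0x3a  0x09 ]

→ t0 |77|bd|a4|09|bd|77|09|51|
→ t1 |bd|72|a4|3a|bd|09|09|51|
→ t2 |bd|77|72|bd|a4|a4|3a|09|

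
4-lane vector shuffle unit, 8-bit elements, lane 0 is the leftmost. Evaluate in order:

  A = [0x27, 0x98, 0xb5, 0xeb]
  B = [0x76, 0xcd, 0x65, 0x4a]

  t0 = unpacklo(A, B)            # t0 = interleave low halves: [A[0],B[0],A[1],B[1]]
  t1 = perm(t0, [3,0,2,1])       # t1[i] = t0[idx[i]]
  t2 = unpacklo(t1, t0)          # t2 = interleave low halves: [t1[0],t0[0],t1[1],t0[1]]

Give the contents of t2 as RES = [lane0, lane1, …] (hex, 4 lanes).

RES = [0xcd, 0x27, 0x27, 0x76]

t0 = [0x27, 0x76, 0x98, 0xcd]
t1 = [0xcd, 0x27, 0x98, 0x76]
t2 = [0xcd, 0x27, 0x27, 0x76]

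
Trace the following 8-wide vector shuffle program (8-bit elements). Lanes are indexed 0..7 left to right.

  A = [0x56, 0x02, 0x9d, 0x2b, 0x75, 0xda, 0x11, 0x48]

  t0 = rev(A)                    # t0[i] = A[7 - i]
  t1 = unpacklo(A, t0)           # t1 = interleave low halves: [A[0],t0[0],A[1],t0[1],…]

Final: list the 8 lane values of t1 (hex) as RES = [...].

RES = [ 0x56  0x48  0x02  0x11  0x9d  0xda  0x2b  0x75 ]

t0 = [0x48, 0x11, 0xda, 0x75, 0x2b, 0x9d, 0x02, 0x56]
t1 = [0x56, 0x48, 0x02, 0x11, 0x9d, 0xda, 0x2b, 0x75]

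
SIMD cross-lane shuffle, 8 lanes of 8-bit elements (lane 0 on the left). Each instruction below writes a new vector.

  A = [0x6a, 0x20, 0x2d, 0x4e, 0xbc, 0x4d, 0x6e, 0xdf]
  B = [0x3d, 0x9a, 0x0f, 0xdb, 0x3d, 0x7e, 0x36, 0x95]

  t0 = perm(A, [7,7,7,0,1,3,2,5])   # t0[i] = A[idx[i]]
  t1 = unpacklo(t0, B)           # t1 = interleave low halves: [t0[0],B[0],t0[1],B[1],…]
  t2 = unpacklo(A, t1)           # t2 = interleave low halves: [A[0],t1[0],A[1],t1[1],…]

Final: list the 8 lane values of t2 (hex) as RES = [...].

t0 = [0xdf, 0xdf, 0xdf, 0x6a, 0x20, 0x4e, 0x2d, 0x4d]
t1 = [0xdf, 0x3d, 0xdf, 0x9a, 0xdf, 0x0f, 0x6a, 0xdb]
t2 = [0x6a, 0xdf, 0x20, 0x3d, 0x2d, 0xdf, 0x4e, 0x9a]

RES = [ 0x6a  0xdf  0x20  0x3d  0x2d  0xdf  0x4e  0x9a ]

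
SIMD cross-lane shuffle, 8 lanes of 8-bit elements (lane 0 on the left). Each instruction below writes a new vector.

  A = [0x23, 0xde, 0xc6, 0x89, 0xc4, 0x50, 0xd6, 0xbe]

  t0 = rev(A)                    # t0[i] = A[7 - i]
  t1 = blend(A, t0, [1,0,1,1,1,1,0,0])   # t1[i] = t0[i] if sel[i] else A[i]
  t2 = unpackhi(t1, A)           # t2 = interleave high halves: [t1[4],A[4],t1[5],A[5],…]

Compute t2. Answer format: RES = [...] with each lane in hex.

  t0: be d6 50 c4 89 c6 de 23
  t1: be de 50 c4 89 c6 d6 be
  t2: 89 c4 c6 50 d6 d6 be be

RES = [0x89, 0xc4, 0xc6, 0x50, 0xd6, 0xd6, 0xbe, 0xbe]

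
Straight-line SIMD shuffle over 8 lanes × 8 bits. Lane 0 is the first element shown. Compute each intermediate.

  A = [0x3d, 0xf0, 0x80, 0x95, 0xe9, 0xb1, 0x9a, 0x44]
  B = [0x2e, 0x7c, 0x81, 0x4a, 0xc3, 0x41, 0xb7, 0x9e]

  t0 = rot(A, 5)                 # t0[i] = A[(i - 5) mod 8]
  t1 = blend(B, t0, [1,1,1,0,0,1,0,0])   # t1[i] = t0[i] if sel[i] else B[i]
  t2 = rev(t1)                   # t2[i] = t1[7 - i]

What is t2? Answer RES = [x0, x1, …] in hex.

t0 = [0x95, 0xe9, 0xb1, 0x9a, 0x44, 0x3d, 0xf0, 0x80]
t1 = [0x95, 0xe9, 0xb1, 0x4a, 0xc3, 0x3d, 0xb7, 0x9e]
t2 = [0x9e, 0xb7, 0x3d, 0xc3, 0x4a, 0xb1, 0xe9, 0x95]

RES = [0x9e, 0xb7, 0x3d, 0xc3, 0x4a, 0xb1, 0xe9, 0x95]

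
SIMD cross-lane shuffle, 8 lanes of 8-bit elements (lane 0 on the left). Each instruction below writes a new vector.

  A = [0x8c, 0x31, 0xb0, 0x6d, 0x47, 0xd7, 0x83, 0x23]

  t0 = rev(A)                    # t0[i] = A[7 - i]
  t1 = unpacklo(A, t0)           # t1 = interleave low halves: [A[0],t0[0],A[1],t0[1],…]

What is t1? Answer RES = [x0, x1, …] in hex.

RES = [0x8c, 0x23, 0x31, 0x83, 0xb0, 0xd7, 0x6d, 0x47]

  t0: 23 83 d7 47 6d b0 31 8c
  t1: 8c 23 31 83 b0 d7 6d 47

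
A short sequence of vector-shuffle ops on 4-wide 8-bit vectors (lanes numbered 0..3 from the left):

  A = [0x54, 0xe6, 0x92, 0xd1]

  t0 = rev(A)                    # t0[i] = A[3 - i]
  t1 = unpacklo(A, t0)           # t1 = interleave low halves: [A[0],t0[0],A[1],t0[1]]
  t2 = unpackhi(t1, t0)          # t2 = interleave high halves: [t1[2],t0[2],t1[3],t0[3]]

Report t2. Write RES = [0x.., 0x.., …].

RES = [ 0xe6  0xe6  0x92  0x54 ]

→ t0 |d1|92|e6|54|
→ t1 |54|d1|e6|92|
→ t2 |e6|e6|92|54|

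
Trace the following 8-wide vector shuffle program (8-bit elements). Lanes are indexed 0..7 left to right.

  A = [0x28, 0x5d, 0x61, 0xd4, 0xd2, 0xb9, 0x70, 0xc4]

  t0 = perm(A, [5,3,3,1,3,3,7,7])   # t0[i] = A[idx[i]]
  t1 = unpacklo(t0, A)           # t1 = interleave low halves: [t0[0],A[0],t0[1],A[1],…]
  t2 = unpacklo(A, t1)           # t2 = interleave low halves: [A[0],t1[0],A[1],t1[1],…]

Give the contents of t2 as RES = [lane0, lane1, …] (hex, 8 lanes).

  t0: b9 d4 d4 5d d4 d4 c4 c4
  t1: b9 28 d4 5d d4 61 5d d4
  t2: 28 b9 5d 28 61 d4 d4 5d

RES = [0x28, 0xb9, 0x5d, 0x28, 0x61, 0xd4, 0xd4, 0x5d]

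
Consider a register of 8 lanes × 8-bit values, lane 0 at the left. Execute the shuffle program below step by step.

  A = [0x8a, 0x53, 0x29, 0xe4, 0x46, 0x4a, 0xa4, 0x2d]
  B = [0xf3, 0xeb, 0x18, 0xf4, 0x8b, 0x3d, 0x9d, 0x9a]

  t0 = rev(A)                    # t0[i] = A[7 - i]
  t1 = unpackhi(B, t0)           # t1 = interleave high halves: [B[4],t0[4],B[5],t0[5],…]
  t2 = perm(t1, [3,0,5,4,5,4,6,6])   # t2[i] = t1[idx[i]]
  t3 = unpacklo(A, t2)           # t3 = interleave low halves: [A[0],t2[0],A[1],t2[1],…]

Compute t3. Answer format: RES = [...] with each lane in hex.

t0 = [0x2d, 0xa4, 0x4a, 0x46, 0xe4, 0x29, 0x53, 0x8a]
t1 = [0x8b, 0xe4, 0x3d, 0x29, 0x9d, 0x53, 0x9a, 0x8a]
t2 = [0x29, 0x8b, 0x53, 0x9d, 0x53, 0x9d, 0x9a, 0x9a]
t3 = [0x8a, 0x29, 0x53, 0x8b, 0x29, 0x53, 0xe4, 0x9d]

RES = [ 0x8a  0x29  0x53  0x8b  0x29  0x53  0xe4  0x9d ]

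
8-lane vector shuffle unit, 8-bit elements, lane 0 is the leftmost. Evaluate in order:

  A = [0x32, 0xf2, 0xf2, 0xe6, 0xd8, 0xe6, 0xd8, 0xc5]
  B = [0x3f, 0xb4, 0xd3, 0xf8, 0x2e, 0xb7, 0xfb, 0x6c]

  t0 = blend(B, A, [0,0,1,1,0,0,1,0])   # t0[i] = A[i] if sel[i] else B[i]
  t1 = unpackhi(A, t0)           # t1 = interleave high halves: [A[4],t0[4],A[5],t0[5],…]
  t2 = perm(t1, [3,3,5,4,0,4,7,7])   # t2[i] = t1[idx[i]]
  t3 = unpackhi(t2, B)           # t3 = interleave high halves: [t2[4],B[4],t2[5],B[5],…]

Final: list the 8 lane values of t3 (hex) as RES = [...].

RES = [ 0xd8  0x2e  0xd8  0xb7  0x6c  0xfb  0x6c  0x6c ]

  t0: 3f b4 f2 e6 2e b7 d8 6c
  t1: d8 2e e6 b7 d8 d8 c5 6c
  t2: b7 b7 d8 d8 d8 d8 6c 6c
  t3: d8 2e d8 b7 6c fb 6c 6c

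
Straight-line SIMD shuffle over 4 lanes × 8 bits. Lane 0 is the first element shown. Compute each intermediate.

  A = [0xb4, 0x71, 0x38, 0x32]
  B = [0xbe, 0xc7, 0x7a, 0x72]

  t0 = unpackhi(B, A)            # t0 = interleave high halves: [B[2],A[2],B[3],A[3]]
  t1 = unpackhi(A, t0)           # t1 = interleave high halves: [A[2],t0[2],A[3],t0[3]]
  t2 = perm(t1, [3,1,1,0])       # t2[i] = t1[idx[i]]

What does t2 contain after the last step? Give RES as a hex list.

RES = [ 0x32  0x72  0x72  0x38 ]

→ t0 |7a|38|72|32|
→ t1 |38|72|32|32|
→ t2 |32|72|72|38|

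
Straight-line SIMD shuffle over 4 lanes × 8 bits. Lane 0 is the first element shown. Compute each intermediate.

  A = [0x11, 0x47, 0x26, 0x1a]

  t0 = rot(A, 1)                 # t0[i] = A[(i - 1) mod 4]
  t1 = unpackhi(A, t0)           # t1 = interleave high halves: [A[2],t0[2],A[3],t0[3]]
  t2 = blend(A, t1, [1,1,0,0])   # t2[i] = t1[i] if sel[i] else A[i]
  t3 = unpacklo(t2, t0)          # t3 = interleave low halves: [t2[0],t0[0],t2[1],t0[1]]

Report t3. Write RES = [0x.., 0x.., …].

t0 = [0x1a, 0x11, 0x47, 0x26]
t1 = [0x26, 0x47, 0x1a, 0x26]
t2 = [0x26, 0x47, 0x26, 0x1a]
t3 = [0x26, 0x1a, 0x47, 0x11]

RES = [0x26, 0x1a, 0x47, 0x11]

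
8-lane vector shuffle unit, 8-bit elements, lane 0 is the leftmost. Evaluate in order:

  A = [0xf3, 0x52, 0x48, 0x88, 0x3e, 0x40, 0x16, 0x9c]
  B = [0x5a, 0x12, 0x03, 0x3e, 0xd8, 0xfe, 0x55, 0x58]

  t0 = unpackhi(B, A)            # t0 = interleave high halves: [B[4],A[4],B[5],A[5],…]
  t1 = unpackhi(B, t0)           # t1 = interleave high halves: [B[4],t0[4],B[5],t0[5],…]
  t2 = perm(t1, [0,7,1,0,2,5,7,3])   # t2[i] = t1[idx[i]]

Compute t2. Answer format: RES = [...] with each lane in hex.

RES = [0xd8, 0x9c, 0x55, 0xd8, 0xfe, 0x58, 0x9c, 0x16]

→ t0 |d8|3e|fe|40|55|16|58|9c|
→ t1 |d8|55|fe|16|55|58|58|9c|
→ t2 |d8|9c|55|d8|fe|58|9c|16|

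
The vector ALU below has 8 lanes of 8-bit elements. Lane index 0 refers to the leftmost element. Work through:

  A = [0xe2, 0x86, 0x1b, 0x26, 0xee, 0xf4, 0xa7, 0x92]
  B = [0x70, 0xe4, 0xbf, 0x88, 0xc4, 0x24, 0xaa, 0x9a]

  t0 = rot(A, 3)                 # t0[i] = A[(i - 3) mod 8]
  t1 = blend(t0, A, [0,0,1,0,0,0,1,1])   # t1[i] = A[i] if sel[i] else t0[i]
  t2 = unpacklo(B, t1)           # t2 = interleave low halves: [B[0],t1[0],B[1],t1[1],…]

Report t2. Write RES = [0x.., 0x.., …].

RES = [0x70, 0xf4, 0xe4, 0xa7, 0xbf, 0x1b, 0x88, 0xe2]

  t0: f4 a7 92 e2 86 1b 26 ee
  t1: f4 a7 1b e2 86 1b a7 92
  t2: 70 f4 e4 a7 bf 1b 88 e2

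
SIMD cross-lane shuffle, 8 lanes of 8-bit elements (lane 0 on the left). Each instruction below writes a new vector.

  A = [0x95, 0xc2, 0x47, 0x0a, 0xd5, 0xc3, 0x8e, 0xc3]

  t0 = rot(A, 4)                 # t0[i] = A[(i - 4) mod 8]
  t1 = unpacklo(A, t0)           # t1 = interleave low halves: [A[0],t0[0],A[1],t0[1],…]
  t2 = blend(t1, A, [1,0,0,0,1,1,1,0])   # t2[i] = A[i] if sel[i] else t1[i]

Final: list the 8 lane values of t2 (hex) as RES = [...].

RES = [ 0x95  0xd5  0xc2  0xc3  0xd5  0xc3  0x8e  0xc3 ]

t0 = [0xd5, 0xc3, 0x8e, 0xc3, 0x95, 0xc2, 0x47, 0x0a]
t1 = [0x95, 0xd5, 0xc2, 0xc3, 0x47, 0x8e, 0x0a, 0xc3]
t2 = [0x95, 0xd5, 0xc2, 0xc3, 0xd5, 0xc3, 0x8e, 0xc3]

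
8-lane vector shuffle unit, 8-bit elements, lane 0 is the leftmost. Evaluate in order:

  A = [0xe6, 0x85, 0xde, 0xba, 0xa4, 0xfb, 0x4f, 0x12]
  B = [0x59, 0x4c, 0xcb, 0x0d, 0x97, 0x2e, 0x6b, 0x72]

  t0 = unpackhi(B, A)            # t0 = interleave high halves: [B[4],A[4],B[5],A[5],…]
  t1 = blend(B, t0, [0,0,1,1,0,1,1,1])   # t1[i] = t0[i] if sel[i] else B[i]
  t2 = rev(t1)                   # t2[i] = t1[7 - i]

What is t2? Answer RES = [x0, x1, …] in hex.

RES = [0x12, 0x72, 0x4f, 0x97, 0xfb, 0x2e, 0x4c, 0x59]

t0 = [0x97, 0xa4, 0x2e, 0xfb, 0x6b, 0x4f, 0x72, 0x12]
t1 = [0x59, 0x4c, 0x2e, 0xfb, 0x97, 0x4f, 0x72, 0x12]
t2 = [0x12, 0x72, 0x4f, 0x97, 0xfb, 0x2e, 0x4c, 0x59]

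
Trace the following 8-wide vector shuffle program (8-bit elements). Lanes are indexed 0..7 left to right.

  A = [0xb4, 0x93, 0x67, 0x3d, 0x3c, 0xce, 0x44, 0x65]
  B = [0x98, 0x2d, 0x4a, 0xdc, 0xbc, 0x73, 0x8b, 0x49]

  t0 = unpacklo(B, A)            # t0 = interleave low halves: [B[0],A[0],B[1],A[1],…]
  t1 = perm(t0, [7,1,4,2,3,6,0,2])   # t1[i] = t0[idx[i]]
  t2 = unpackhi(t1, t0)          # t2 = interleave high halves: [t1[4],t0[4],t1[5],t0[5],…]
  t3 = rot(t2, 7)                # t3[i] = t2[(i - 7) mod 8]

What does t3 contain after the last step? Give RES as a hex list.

t0 = [0x98, 0xb4, 0x2d, 0x93, 0x4a, 0x67, 0xdc, 0x3d]
t1 = [0x3d, 0xb4, 0x4a, 0x2d, 0x93, 0xdc, 0x98, 0x2d]
t2 = [0x93, 0x4a, 0xdc, 0x67, 0x98, 0xdc, 0x2d, 0x3d]
t3 = [0x4a, 0xdc, 0x67, 0x98, 0xdc, 0x2d, 0x3d, 0x93]

RES = [ 0x4a  0xdc  0x67  0x98  0xdc  0x2d  0x3d  0x93 ]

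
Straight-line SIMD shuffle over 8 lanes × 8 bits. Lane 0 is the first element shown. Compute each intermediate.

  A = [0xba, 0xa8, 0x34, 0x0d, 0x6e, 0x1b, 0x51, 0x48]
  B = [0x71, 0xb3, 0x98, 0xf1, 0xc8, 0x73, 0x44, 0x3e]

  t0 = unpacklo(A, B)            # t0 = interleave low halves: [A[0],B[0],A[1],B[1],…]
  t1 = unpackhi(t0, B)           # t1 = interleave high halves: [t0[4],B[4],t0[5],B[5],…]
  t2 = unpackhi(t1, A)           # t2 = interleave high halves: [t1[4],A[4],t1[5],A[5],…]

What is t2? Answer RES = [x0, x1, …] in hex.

RES = [0x0d, 0x6e, 0x44, 0x1b, 0xf1, 0x51, 0x3e, 0x48]

  t0: ba 71 a8 b3 34 98 0d f1
  t1: 34 c8 98 73 0d 44 f1 3e
  t2: 0d 6e 44 1b f1 51 3e 48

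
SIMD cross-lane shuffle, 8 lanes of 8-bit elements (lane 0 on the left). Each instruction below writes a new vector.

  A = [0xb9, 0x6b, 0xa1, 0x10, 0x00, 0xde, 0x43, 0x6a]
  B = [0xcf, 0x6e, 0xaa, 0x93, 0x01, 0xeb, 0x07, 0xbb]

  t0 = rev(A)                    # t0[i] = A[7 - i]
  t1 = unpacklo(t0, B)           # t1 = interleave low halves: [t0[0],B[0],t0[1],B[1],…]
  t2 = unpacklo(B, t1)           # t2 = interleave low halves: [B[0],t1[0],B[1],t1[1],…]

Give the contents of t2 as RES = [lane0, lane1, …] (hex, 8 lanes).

  t0: 6a 43 de 00 10 a1 6b b9
  t1: 6a cf 43 6e de aa 00 93
  t2: cf 6a 6e cf aa 43 93 6e

RES = [0xcf, 0x6a, 0x6e, 0xcf, 0xaa, 0x43, 0x93, 0x6e]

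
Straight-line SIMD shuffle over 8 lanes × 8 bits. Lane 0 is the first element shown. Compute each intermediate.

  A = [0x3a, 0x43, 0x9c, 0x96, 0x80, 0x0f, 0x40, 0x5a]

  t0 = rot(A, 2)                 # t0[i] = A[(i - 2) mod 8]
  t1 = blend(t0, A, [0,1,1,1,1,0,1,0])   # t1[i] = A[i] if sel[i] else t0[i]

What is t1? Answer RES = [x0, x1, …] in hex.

  t0: 40 5a 3a 43 9c 96 80 0f
  t1: 40 43 9c 96 80 96 40 0f

RES = [ 0x40  0x43  0x9c  0x96  0x80  0x96  0x40  0x0f ]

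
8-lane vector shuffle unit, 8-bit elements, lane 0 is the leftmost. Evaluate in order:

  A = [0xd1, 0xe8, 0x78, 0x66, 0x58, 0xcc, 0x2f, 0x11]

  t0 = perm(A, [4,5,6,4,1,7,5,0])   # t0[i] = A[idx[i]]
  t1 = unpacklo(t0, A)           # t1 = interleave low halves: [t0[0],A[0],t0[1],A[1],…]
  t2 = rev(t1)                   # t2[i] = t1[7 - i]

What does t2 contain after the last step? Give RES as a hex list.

RES = [0x66, 0x58, 0x78, 0x2f, 0xe8, 0xcc, 0xd1, 0x58]

→ t0 |58|cc|2f|58|e8|11|cc|d1|
→ t1 |58|d1|cc|e8|2f|78|58|66|
→ t2 |66|58|78|2f|e8|cc|d1|58|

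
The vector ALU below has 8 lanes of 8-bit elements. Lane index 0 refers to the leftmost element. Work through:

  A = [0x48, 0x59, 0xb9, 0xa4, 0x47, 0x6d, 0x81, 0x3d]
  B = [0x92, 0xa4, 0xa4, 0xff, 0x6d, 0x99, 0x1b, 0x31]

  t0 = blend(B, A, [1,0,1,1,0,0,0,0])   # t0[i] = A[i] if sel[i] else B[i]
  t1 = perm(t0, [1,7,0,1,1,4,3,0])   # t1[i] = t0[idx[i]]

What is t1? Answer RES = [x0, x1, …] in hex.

t0 = [0x48, 0xa4, 0xb9, 0xa4, 0x6d, 0x99, 0x1b, 0x31]
t1 = [0xa4, 0x31, 0x48, 0xa4, 0xa4, 0x6d, 0xa4, 0x48]

RES = [0xa4, 0x31, 0x48, 0xa4, 0xa4, 0x6d, 0xa4, 0x48]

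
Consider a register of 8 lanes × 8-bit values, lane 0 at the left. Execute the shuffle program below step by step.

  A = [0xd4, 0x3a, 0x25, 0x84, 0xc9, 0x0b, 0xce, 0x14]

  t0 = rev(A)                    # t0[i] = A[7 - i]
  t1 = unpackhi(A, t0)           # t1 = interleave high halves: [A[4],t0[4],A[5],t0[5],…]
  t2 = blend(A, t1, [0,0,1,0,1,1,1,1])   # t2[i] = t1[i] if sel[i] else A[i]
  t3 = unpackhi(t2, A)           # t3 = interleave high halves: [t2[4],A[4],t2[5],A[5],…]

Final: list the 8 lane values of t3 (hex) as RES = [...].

RES = [ 0xce  0xc9  0x3a  0x0b  0x14  0xce  0xd4  0x14 ]

t0 = [0x14, 0xce, 0x0b, 0xc9, 0x84, 0x25, 0x3a, 0xd4]
t1 = [0xc9, 0x84, 0x0b, 0x25, 0xce, 0x3a, 0x14, 0xd4]
t2 = [0xd4, 0x3a, 0x0b, 0x84, 0xce, 0x3a, 0x14, 0xd4]
t3 = [0xce, 0xc9, 0x3a, 0x0b, 0x14, 0xce, 0xd4, 0x14]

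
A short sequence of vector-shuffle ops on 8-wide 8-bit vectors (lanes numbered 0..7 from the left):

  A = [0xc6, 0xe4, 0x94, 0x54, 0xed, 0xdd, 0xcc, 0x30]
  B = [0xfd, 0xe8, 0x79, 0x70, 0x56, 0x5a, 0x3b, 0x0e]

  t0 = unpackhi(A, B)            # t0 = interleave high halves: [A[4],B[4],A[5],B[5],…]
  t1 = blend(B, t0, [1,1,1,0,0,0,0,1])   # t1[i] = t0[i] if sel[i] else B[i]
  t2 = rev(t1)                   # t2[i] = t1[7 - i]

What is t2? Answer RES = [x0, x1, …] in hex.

  t0: ed 56 dd 5a cc 3b 30 0e
  t1: ed 56 dd 70 56 5a 3b 0e
  t2: 0e 3b 5a 56 70 dd 56 ed

RES = [ 0x0e  0x3b  0x5a  0x56  0x70  0xdd  0x56  0xed ]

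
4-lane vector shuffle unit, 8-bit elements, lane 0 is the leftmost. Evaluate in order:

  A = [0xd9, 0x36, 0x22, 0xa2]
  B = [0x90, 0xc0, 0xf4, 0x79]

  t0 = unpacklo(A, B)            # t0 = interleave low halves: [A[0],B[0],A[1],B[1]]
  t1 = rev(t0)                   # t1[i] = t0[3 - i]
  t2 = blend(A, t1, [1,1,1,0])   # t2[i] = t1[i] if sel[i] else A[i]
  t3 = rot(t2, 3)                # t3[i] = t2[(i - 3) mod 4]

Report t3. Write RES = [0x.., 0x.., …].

RES = [ 0x36  0x90  0xa2  0xc0 ]

  t0: d9 90 36 c0
  t1: c0 36 90 d9
  t2: c0 36 90 a2
  t3: 36 90 a2 c0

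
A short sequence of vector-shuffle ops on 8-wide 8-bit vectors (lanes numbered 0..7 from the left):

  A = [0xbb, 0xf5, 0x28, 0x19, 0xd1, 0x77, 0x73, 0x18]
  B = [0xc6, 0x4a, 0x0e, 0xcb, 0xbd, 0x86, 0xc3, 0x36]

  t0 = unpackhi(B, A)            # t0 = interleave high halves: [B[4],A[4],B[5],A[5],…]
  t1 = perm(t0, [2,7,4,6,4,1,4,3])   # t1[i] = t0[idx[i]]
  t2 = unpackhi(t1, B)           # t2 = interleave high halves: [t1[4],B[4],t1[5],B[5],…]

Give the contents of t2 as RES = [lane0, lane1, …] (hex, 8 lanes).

  t0: bd d1 86 77 c3 73 36 18
  t1: 86 18 c3 36 c3 d1 c3 77
  t2: c3 bd d1 86 c3 c3 77 36

RES = [0xc3, 0xbd, 0xd1, 0x86, 0xc3, 0xc3, 0x77, 0x36]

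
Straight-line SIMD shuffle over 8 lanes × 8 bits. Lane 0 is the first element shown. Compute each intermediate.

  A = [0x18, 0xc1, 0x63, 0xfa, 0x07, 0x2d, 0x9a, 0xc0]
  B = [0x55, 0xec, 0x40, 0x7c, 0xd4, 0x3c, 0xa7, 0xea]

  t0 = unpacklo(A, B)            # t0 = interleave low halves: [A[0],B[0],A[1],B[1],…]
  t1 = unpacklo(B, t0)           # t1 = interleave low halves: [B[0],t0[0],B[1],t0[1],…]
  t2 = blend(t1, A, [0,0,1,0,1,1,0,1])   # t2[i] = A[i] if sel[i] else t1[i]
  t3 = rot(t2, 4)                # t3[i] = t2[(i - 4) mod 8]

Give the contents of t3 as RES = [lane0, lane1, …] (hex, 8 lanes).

RES = [ 0x07  0x2d  0x7c  0xc0  0x55  0x18  0x63  0x55 ]

  t0: 18 55 c1 ec 63 40 fa 7c
  t1: 55 18 ec 55 40 c1 7c ec
  t2: 55 18 63 55 07 2d 7c c0
  t3: 07 2d 7c c0 55 18 63 55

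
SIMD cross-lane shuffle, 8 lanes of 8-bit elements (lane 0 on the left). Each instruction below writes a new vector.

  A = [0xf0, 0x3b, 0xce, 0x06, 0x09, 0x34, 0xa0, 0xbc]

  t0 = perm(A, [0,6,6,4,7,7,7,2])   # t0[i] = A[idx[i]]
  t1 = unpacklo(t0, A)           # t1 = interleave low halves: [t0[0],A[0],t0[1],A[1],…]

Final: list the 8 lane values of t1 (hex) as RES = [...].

RES = [0xf0, 0xf0, 0xa0, 0x3b, 0xa0, 0xce, 0x09, 0x06]

t0 = [0xf0, 0xa0, 0xa0, 0x09, 0xbc, 0xbc, 0xbc, 0xce]
t1 = [0xf0, 0xf0, 0xa0, 0x3b, 0xa0, 0xce, 0x09, 0x06]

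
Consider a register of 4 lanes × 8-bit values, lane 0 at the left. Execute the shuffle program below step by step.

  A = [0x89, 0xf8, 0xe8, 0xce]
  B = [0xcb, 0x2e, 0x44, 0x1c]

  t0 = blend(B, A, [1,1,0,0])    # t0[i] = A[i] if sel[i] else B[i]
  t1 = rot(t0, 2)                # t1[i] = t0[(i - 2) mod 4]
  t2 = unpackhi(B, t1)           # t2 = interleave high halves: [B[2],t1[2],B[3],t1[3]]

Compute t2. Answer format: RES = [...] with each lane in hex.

t0 = [0x89, 0xf8, 0x44, 0x1c]
t1 = [0x44, 0x1c, 0x89, 0xf8]
t2 = [0x44, 0x89, 0x1c, 0xf8]

RES = [0x44, 0x89, 0x1c, 0xf8]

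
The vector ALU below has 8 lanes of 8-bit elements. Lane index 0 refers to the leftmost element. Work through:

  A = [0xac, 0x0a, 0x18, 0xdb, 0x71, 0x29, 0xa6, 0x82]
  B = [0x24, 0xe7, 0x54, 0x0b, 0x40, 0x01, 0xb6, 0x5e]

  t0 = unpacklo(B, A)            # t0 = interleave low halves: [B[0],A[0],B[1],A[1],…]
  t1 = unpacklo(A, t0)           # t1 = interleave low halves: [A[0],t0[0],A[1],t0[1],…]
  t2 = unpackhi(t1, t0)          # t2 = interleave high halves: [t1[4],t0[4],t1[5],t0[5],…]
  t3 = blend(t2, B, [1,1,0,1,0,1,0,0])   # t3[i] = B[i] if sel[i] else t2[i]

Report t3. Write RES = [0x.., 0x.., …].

  t0: 24 ac e7 0a 54 18 0b db
  t1: ac 24 0a ac 18 e7 db 0a
  t2: 18 54 e7 18 db 0b 0a db
  t3: 24 e7 e7 0b db 01 0a db

RES = [0x24, 0xe7, 0xe7, 0x0b, 0xdb, 0x01, 0x0a, 0xdb]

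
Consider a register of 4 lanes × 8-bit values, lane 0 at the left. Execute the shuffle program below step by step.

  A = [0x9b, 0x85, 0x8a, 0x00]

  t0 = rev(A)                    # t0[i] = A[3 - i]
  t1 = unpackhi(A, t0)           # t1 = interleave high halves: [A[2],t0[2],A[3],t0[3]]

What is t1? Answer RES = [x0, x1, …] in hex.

t0 = [0x00, 0x8a, 0x85, 0x9b]
t1 = [0x8a, 0x85, 0x00, 0x9b]

RES = [0x8a, 0x85, 0x00, 0x9b]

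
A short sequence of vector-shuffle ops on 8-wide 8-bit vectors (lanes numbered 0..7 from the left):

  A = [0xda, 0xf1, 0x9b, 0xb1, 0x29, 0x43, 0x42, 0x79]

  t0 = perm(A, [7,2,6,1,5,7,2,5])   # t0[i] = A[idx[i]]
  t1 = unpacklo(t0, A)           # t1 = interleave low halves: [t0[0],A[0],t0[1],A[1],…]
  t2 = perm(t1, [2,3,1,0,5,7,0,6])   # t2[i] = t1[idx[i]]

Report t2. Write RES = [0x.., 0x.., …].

t0 = [0x79, 0x9b, 0x42, 0xf1, 0x43, 0x79, 0x9b, 0x43]
t1 = [0x79, 0xda, 0x9b, 0xf1, 0x42, 0x9b, 0xf1, 0xb1]
t2 = [0x9b, 0xf1, 0xda, 0x79, 0x9b, 0xb1, 0x79, 0xf1]

RES = [0x9b, 0xf1, 0xda, 0x79, 0x9b, 0xb1, 0x79, 0xf1]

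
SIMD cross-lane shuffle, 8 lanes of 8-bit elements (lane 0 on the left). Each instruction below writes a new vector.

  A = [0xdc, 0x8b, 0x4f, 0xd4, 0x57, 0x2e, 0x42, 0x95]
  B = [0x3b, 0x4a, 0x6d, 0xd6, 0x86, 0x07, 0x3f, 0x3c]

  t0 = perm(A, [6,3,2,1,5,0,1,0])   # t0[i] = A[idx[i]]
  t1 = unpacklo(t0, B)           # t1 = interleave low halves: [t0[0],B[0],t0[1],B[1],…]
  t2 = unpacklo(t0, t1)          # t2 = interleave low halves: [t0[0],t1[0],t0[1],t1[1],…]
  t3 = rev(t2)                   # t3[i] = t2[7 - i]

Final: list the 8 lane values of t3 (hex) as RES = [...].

RES = [ 0x4a  0x8b  0xd4  0x4f  0x3b  0xd4  0x42  0x42 ]

t0 = [0x42, 0xd4, 0x4f, 0x8b, 0x2e, 0xdc, 0x8b, 0xdc]
t1 = [0x42, 0x3b, 0xd4, 0x4a, 0x4f, 0x6d, 0x8b, 0xd6]
t2 = [0x42, 0x42, 0xd4, 0x3b, 0x4f, 0xd4, 0x8b, 0x4a]
t3 = [0x4a, 0x8b, 0xd4, 0x4f, 0x3b, 0xd4, 0x42, 0x42]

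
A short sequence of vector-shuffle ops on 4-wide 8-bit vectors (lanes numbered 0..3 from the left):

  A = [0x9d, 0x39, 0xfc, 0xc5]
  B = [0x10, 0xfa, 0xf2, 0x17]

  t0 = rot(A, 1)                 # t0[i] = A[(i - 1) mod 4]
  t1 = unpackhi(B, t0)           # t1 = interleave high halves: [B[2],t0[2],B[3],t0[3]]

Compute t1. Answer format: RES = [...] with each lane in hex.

RES = [ 0xf2  0x39  0x17  0xfc ]

→ t0 |c5|9d|39|fc|
→ t1 |f2|39|17|fc|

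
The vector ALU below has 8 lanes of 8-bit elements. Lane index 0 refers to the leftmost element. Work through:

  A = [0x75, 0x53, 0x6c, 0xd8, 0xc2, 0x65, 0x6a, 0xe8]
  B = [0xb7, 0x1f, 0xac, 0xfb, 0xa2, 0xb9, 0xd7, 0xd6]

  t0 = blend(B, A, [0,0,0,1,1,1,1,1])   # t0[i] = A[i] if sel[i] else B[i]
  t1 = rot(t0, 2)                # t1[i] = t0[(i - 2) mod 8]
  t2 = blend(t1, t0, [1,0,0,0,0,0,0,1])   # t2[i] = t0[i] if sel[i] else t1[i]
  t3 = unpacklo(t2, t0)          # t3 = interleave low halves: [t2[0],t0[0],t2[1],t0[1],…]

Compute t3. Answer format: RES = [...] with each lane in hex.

  t0: b7 1f ac d8 c2 65 6a e8
  t1: 6a e8 b7 1f ac d8 c2 65
  t2: b7 e8 b7 1f ac d8 c2 e8
  t3: b7 b7 e8 1f b7 ac 1f d8

RES = [0xb7, 0xb7, 0xe8, 0x1f, 0xb7, 0xac, 0x1f, 0xd8]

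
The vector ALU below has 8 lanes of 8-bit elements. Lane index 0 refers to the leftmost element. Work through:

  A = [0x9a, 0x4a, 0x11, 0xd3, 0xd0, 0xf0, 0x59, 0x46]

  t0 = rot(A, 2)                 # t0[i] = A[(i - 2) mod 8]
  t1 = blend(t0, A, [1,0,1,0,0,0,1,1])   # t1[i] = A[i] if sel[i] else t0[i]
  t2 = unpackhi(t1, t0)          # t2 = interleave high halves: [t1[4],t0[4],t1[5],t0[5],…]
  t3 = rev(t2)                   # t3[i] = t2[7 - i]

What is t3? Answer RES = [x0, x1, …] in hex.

→ t0 |59|46|9a|4a|11|d3|d0|f0|
→ t1 |9a|46|11|4a|11|d3|59|46|
→ t2 |11|11|d3|d3|59|d0|46|f0|
→ t3 |f0|46|d0|59|d3|d3|11|11|

RES = [ 0xf0  0x46  0xd0  0x59  0xd3  0xd3  0x11  0x11 ]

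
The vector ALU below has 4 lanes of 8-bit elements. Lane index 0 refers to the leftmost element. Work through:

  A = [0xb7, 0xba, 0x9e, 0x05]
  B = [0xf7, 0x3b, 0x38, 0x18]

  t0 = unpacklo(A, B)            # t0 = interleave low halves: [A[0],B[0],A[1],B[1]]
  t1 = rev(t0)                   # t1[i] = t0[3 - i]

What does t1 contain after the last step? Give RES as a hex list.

  t0: b7 f7 ba 3b
  t1: 3b ba f7 b7

RES = [0x3b, 0xba, 0xf7, 0xb7]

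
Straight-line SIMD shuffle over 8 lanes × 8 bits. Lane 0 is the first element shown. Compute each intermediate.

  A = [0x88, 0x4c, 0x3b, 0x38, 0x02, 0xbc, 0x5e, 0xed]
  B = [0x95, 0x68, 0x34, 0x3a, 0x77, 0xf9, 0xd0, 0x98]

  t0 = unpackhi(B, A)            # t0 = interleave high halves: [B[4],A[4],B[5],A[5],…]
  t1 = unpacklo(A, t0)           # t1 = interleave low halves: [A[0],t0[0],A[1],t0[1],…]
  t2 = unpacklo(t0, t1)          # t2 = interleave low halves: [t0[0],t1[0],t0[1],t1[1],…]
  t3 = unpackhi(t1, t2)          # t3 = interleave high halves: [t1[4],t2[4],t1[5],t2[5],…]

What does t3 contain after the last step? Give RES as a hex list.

→ t0 |77|02|f9|bc|d0|5e|98|ed|
→ t1 |88|77|4c|02|3b|f9|38|bc|
→ t2 |77|88|02|77|f9|4c|bc|02|
→ t3 |3b|f9|f9|4c|38|bc|bc|02|

RES = [ 0x3b  0xf9  0xf9  0x4c  0x38  0xbc  0xbc  0x02 ]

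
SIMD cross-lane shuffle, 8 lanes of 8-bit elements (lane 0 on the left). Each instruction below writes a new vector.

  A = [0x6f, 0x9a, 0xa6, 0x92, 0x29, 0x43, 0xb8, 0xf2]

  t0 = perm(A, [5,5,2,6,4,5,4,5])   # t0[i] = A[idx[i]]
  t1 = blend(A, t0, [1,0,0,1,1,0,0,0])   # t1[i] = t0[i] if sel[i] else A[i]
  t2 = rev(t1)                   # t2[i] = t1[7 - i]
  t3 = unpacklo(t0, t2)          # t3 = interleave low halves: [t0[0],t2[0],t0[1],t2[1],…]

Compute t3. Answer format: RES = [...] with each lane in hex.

t0 = [0x43, 0x43, 0xa6, 0xb8, 0x29, 0x43, 0x29, 0x43]
t1 = [0x43, 0x9a, 0xa6, 0xb8, 0x29, 0x43, 0xb8, 0xf2]
t2 = [0xf2, 0xb8, 0x43, 0x29, 0xb8, 0xa6, 0x9a, 0x43]
t3 = [0x43, 0xf2, 0x43, 0xb8, 0xa6, 0x43, 0xb8, 0x29]

RES = [ 0x43  0xf2  0x43  0xb8  0xa6  0x43  0xb8  0x29 ]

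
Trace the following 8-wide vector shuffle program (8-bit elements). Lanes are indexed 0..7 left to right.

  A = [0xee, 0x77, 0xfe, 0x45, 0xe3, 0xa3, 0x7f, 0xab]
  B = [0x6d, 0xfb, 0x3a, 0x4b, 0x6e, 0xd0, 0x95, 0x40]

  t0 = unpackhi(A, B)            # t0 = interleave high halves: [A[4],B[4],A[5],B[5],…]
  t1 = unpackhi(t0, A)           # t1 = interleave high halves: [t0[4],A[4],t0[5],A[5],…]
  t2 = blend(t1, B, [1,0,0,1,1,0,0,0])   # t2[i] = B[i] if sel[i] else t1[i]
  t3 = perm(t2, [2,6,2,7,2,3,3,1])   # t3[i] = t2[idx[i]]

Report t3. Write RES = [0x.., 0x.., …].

→ t0 |e3|6e|a3|d0|7f|95|ab|40|
→ t1 |7f|e3|95|a3|ab|7f|40|ab|
→ t2 |6d|e3|95|4b|6e|7f|40|ab|
→ t3 |95|40|95|ab|95|4b|4b|e3|

RES = [0x95, 0x40, 0x95, 0xab, 0x95, 0x4b, 0x4b, 0xe3]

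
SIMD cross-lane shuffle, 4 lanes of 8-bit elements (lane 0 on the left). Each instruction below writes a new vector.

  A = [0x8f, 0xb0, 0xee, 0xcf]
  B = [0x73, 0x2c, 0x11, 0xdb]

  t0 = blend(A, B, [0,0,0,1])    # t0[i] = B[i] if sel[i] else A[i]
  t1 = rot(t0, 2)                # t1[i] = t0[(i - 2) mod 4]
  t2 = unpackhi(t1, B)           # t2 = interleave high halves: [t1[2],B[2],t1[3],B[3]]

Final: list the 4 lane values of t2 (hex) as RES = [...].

  t0: 8f b0 ee db
  t1: ee db 8f b0
  t2: 8f 11 b0 db

RES = [ 0x8f  0x11  0xb0  0xdb ]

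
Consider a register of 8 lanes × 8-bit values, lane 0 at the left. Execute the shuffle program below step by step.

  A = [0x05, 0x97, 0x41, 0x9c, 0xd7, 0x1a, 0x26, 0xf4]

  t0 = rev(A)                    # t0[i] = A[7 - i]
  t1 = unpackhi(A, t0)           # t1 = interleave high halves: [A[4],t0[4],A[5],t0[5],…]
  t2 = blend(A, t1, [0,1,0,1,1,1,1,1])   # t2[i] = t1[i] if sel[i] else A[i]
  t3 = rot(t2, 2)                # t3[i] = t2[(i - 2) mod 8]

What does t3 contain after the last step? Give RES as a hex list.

  t0: f4 26 1a d7 9c 41 97 05
  t1: d7 9c 1a 41 26 97 f4 05
  t2: 05 9c 41 41 26 97 f4 05
  t3: f4 05 05 9c 41 41 26 97

RES = [0xf4, 0x05, 0x05, 0x9c, 0x41, 0x41, 0x26, 0x97]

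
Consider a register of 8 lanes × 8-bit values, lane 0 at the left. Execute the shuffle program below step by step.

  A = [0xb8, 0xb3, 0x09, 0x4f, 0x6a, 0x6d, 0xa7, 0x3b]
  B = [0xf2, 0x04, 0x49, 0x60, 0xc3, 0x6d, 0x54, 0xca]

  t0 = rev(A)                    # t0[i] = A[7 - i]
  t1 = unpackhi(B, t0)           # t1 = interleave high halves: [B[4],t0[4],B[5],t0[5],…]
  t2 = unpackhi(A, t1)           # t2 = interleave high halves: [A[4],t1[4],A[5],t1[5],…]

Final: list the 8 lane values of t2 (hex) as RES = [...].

→ t0 |3b|a7|6d|6a|4f|09|b3|b8|
→ t1 |c3|4f|6d|09|54|b3|ca|b8|
→ t2 |6a|54|6d|b3|a7|ca|3b|b8|

RES = [ 0x6a  0x54  0x6d  0xb3  0xa7  0xca  0x3b  0xb8 ]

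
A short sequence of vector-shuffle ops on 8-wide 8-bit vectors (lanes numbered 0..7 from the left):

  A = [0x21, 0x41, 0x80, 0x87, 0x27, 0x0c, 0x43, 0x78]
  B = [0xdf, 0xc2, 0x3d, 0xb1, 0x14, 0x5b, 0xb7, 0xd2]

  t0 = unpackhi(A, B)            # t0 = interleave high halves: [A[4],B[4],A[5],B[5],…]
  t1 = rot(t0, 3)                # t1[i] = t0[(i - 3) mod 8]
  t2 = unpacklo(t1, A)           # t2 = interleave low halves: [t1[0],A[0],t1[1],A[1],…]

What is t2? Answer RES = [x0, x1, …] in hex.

t0 = [0x27, 0x14, 0x0c, 0x5b, 0x43, 0xb7, 0x78, 0xd2]
t1 = [0xb7, 0x78, 0xd2, 0x27, 0x14, 0x0c, 0x5b, 0x43]
t2 = [0xb7, 0x21, 0x78, 0x41, 0xd2, 0x80, 0x27, 0x87]

RES = [0xb7, 0x21, 0x78, 0x41, 0xd2, 0x80, 0x27, 0x87]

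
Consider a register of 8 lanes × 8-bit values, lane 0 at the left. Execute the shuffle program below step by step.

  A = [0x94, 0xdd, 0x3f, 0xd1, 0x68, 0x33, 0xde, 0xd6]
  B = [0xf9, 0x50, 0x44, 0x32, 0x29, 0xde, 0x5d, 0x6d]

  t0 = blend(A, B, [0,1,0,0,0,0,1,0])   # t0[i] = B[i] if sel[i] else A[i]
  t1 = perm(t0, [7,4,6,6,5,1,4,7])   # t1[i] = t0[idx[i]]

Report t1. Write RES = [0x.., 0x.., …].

RES = [0xd6, 0x68, 0x5d, 0x5d, 0x33, 0x50, 0x68, 0xd6]

  t0: 94 50 3f d1 68 33 5d d6
  t1: d6 68 5d 5d 33 50 68 d6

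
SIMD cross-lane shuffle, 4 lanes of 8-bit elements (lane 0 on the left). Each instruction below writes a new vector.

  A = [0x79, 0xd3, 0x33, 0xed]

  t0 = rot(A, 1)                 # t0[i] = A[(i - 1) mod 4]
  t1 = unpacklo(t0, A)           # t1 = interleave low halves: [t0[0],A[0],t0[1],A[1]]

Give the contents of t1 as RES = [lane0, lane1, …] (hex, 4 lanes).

  t0: ed 79 d3 33
  t1: ed 79 79 d3

RES = [ 0xed  0x79  0x79  0xd3 ]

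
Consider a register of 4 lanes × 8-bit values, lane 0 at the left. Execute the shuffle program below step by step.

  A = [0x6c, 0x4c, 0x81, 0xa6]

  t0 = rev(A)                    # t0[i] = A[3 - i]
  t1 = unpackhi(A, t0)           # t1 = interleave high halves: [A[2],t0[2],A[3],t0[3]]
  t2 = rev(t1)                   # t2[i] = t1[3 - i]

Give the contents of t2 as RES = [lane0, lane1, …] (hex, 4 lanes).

RES = [0x6c, 0xa6, 0x4c, 0x81]

→ t0 |a6|81|4c|6c|
→ t1 |81|4c|a6|6c|
→ t2 |6c|a6|4c|81|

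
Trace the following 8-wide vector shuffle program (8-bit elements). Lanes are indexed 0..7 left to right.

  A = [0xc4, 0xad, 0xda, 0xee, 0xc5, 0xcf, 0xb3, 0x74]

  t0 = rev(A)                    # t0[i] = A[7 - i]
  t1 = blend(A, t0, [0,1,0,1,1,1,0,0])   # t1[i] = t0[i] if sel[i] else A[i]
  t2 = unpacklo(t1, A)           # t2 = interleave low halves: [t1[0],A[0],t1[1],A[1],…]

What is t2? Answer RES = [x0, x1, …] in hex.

RES = [ 0xc4  0xc4  0xb3  0xad  0xda  0xda  0xc5  0xee ]

→ t0 |74|b3|cf|c5|ee|da|ad|c4|
→ t1 |c4|b3|da|c5|ee|da|b3|74|
→ t2 |c4|c4|b3|ad|da|da|c5|ee|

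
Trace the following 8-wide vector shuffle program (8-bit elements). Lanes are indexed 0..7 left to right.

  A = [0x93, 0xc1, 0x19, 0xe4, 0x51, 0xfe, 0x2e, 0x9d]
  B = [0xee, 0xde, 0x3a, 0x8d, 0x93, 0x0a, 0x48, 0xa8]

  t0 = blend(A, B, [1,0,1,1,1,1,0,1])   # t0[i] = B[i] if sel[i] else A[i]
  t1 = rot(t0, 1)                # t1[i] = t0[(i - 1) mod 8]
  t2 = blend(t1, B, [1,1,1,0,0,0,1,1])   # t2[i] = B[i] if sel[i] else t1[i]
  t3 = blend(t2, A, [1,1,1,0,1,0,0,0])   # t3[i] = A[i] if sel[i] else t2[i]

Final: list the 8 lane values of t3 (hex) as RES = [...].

RES = [ 0x93  0xc1  0x19  0x3a  0x51  0x93  0x48  0xa8 ]

t0 = [0xee, 0xc1, 0x3a, 0x8d, 0x93, 0x0a, 0x2e, 0xa8]
t1 = [0xa8, 0xee, 0xc1, 0x3a, 0x8d, 0x93, 0x0a, 0x2e]
t2 = [0xee, 0xde, 0x3a, 0x3a, 0x8d, 0x93, 0x48, 0xa8]
t3 = [0x93, 0xc1, 0x19, 0x3a, 0x51, 0x93, 0x48, 0xa8]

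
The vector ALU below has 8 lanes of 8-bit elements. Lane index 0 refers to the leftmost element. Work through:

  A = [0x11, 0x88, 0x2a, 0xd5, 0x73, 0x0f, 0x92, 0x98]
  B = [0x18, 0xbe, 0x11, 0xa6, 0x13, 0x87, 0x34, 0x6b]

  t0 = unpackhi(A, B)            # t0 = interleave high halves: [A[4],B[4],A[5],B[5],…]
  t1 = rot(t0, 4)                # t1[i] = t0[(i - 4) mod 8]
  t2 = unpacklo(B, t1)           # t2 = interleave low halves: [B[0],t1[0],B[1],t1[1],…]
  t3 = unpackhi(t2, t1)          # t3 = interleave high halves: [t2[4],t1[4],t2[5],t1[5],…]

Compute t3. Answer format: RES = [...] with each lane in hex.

t0 = [0x73, 0x13, 0x0f, 0x87, 0x92, 0x34, 0x98, 0x6b]
t1 = [0x92, 0x34, 0x98, 0x6b, 0x73, 0x13, 0x0f, 0x87]
t2 = [0x18, 0x92, 0xbe, 0x34, 0x11, 0x98, 0xa6, 0x6b]
t3 = [0x11, 0x73, 0x98, 0x13, 0xa6, 0x0f, 0x6b, 0x87]

RES = [ 0x11  0x73  0x98  0x13  0xa6  0x0f  0x6b  0x87 ]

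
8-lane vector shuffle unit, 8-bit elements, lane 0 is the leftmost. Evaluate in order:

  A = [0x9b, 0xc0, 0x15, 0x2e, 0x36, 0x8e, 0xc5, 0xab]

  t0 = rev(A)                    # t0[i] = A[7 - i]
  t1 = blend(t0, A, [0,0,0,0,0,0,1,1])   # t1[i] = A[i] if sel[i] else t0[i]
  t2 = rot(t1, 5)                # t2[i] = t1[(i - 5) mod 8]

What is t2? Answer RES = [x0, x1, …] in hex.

RES = [ 0x36  0x2e  0x15  0xc5  0xab  0xab  0xc5  0x8e ]

t0 = [0xab, 0xc5, 0x8e, 0x36, 0x2e, 0x15, 0xc0, 0x9b]
t1 = [0xab, 0xc5, 0x8e, 0x36, 0x2e, 0x15, 0xc5, 0xab]
t2 = [0x36, 0x2e, 0x15, 0xc5, 0xab, 0xab, 0xc5, 0x8e]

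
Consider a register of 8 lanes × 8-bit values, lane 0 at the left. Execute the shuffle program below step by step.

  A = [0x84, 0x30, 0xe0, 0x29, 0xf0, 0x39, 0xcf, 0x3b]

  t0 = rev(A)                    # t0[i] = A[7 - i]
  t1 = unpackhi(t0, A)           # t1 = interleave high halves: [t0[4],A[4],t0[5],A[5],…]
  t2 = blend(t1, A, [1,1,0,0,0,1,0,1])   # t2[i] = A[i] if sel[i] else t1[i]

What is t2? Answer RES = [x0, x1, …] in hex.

→ t0 |3b|cf|39|f0|29|e0|30|84|
→ t1 |29|f0|e0|39|30|cf|84|3b|
→ t2 |84|30|e0|39|30|39|84|3b|

RES = [0x84, 0x30, 0xe0, 0x39, 0x30, 0x39, 0x84, 0x3b]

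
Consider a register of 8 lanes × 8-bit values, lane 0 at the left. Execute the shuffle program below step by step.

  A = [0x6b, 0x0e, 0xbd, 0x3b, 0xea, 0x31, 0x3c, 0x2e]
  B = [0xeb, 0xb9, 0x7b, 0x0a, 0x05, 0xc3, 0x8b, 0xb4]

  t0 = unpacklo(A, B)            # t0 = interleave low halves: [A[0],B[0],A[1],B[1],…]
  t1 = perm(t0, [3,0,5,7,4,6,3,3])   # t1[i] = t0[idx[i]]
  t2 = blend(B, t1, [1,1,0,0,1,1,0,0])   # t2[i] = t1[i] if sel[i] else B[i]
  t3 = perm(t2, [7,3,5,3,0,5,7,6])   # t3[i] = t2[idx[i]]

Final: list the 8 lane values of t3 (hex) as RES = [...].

RES = [ 0xb4  0x0a  0x3b  0x0a  0xb9  0x3b  0xb4  0x8b ]

  t0: 6b eb 0e b9 bd 7b 3b 0a
  t1: b9 6b 7b 0a bd 3b b9 b9
  t2: b9 6b 7b 0a bd 3b 8b b4
  t3: b4 0a 3b 0a b9 3b b4 8b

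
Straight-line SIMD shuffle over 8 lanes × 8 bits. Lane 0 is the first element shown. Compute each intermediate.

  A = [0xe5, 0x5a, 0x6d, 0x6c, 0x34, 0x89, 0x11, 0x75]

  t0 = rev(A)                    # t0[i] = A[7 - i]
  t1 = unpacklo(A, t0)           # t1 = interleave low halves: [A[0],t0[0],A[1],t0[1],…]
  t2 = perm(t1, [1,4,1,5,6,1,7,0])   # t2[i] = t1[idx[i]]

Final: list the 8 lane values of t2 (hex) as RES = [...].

RES = [ 0x75  0x6d  0x75  0x89  0x6c  0x75  0x34  0xe5 ]

  t0: 75 11 89 34 6c 6d 5a e5
  t1: e5 75 5a 11 6d 89 6c 34
  t2: 75 6d 75 89 6c 75 34 e5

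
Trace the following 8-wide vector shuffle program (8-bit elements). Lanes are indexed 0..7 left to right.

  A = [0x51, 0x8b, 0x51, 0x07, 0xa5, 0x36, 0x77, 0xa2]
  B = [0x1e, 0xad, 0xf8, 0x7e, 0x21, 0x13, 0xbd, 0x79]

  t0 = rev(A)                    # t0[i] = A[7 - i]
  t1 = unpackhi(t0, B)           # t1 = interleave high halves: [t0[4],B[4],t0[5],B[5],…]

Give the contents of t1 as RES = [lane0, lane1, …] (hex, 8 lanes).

→ t0 |a2|77|36|a5|07|51|8b|51|
→ t1 |07|21|51|13|8b|bd|51|79|

RES = [0x07, 0x21, 0x51, 0x13, 0x8b, 0xbd, 0x51, 0x79]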